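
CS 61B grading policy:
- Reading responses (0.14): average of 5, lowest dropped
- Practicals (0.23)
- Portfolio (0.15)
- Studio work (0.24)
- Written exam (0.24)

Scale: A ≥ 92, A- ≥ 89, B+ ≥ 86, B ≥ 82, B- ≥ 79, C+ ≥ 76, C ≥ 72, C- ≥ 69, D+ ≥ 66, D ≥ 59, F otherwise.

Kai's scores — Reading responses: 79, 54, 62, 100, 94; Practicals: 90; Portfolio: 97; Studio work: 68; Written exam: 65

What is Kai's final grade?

C+

Reading responses: drop 54 → average of remaining 4 = 335/4 = 83.75
Weighted total:
  Reading responses 83.75 × 0.14 = 11.725
  Practicals 90 × 0.23 = 20.7
  Portfolio 97 × 0.15 = 14.55
  Studio work 68 × 0.24 = 16.32
  Written exam 65 × 0.24 = 15.6
Sum = 78.895
78.895 is ≥ 76 and < 79 → C+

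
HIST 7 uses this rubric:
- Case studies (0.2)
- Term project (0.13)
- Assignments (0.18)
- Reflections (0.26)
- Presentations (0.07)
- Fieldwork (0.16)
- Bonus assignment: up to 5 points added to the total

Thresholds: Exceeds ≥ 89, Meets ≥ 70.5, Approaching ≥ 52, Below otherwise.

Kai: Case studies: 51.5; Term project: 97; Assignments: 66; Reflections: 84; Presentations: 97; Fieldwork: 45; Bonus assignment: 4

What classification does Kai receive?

Weighted total:
  Case studies 51.5 × 0.2 = 10.3
  Term project 97 × 0.13 = 12.61
  Assignments 66 × 0.18 = 11.88
  Reflections 84 × 0.26 = 21.84
  Presentations 97 × 0.07 = 6.79
  Fieldwork 45 × 0.16 = 7.2
Sum = 70.62
Bonus assignment: 70.62 + 4 = 74.62
74.62 is ≥ 70.5 and < 89 → Meets

Meets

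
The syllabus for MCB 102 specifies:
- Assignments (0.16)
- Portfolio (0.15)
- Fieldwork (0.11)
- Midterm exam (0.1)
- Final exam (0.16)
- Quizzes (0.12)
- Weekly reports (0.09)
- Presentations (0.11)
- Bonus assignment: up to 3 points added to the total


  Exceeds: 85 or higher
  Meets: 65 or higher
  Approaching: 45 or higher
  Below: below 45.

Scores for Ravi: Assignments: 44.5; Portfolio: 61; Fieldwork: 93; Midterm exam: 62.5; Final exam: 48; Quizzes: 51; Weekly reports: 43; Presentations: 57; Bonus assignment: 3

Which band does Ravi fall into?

Approaching

Weighted total:
  Assignments 44.5 × 0.16 = 7.12
  Portfolio 61 × 0.15 = 9.15
  Fieldwork 93 × 0.11 = 10.23
  Midterm exam 62.5 × 0.1 = 6.25
  Final exam 48 × 0.16 = 7.68
  Quizzes 51 × 0.12 = 6.12
  Weekly reports 43 × 0.09 = 3.87
  Presentations 57 × 0.11 = 6.27
Sum = 56.69
Bonus assignment: 56.69 + 3 = 59.69
59.69 is ≥ 45 and < 65 → Approaching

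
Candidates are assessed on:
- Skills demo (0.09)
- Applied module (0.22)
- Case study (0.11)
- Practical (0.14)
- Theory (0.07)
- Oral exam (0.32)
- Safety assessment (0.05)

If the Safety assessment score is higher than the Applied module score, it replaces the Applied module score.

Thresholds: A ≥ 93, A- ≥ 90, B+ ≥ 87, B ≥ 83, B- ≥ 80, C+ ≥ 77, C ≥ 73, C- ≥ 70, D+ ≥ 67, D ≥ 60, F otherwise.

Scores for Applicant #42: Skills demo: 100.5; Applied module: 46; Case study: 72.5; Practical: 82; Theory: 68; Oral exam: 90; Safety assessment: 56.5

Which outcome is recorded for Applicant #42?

Safety assessment (56.5) > Applied module (46), so Applied module counts as 56.5.
Weighted total:
  Skills demo 100.5 × 0.09 = 9.045
  Applied module 56.5 × 0.22 = 12.43
  Case study 72.5 × 0.11 = 7.975
  Practical 82 × 0.14 = 11.48
  Theory 68 × 0.07 = 4.76
  Oral exam 90 × 0.32 = 28.8
  Safety assessment 56.5 × 0.05 = 2.825
Sum = 77.315
77.315 is ≥ 77 and < 80 → C+

C+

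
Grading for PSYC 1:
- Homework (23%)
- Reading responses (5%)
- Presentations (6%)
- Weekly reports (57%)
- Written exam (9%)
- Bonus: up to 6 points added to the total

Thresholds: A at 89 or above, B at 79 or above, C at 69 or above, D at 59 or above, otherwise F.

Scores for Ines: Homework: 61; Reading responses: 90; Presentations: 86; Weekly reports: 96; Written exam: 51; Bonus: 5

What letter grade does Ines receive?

B

Weighted total:
  Homework 61 × 0.23 = 14.03
  Reading responses 90 × 0.05 = 4.5
  Presentations 86 × 0.06 = 5.16
  Weekly reports 96 × 0.57 = 54.72
  Written exam 51 × 0.09 = 4.59
Sum = 83
Bonus: 83 + 5 = 88
88 is ≥ 79 and < 89 → B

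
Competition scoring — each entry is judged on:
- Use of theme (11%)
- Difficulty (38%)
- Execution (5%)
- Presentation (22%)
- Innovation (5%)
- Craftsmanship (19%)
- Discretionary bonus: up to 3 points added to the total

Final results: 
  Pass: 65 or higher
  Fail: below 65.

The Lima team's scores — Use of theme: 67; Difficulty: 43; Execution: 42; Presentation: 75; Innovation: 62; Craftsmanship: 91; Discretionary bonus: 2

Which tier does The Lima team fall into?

Weighted total:
  Use of theme 67 × 0.11 = 7.37
  Difficulty 43 × 0.38 = 16.34
  Execution 42 × 0.05 = 2.1
  Presentation 75 × 0.22 = 16.5
  Innovation 62 × 0.05 = 3.1
  Craftsmanship 91 × 0.19 = 17.29
Sum = 62.7
Discretionary bonus: 62.7 + 2 = 64.7
64.7 < 65 → Fail

Fail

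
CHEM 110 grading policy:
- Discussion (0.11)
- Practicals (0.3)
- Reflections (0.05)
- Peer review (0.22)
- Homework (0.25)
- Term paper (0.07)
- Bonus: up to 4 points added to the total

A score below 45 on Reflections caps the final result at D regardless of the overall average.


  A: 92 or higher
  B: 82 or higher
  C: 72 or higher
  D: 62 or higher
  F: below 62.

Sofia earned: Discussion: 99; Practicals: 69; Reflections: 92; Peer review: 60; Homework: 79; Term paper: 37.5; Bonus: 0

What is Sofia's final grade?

Reflections score 92 ≥ 45: minimum met.
Weighted total:
  Discussion 99 × 0.11 = 10.89
  Practicals 69 × 0.3 = 20.7
  Reflections 92 × 0.05 = 4.6
  Peer review 60 × 0.22 = 13.2
  Homework 79 × 0.25 = 19.75
  Term paper 37.5 × 0.07 = 2.625
Sum = 71.765
Bonus: 71.765 + 0 = 71.765
71.765 is ≥ 62 and < 72 → D

D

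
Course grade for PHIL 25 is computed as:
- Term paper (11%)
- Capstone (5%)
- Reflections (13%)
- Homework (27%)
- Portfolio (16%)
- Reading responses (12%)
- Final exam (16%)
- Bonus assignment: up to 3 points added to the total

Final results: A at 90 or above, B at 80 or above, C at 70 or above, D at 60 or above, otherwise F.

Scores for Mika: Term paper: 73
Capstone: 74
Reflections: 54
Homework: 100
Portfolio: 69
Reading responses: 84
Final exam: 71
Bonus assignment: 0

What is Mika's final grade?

C

Weighted total:
  Term paper 73 × 0.11 = 8.03
  Capstone 74 × 0.05 = 3.7
  Reflections 54 × 0.13 = 7.02
  Homework 100 × 0.27 = 27
  Portfolio 69 × 0.16 = 11.04
  Reading responses 84 × 0.12 = 10.08
  Final exam 71 × 0.16 = 11.36
Sum = 78.23
Bonus assignment: 78.23 + 0 = 78.23
78.23 is ≥ 70 and < 80 → C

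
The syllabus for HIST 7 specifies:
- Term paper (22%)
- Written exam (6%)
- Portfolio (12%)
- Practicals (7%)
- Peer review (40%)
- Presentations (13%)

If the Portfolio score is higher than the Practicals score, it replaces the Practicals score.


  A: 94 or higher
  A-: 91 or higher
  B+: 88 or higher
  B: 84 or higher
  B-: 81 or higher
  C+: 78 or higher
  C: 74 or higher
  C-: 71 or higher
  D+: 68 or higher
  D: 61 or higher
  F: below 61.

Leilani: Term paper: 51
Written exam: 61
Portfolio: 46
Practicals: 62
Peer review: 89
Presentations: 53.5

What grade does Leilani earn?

Portfolio (46) ≤ Practicals (62), so Practicals stays at 62.
Weighted total:
  Term paper 51 × 0.22 = 11.22
  Written exam 61 × 0.06 = 3.66
  Portfolio 46 × 0.12 = 5.52
  Practicals 62 × 0.07 = 4.34
  Peer review 89 × 0.4 = 35.6
  Presentations 53.5 × 0.13 = 6.955
Sum = 67.295
67.295 is ≥ 61 and < 68 → D

D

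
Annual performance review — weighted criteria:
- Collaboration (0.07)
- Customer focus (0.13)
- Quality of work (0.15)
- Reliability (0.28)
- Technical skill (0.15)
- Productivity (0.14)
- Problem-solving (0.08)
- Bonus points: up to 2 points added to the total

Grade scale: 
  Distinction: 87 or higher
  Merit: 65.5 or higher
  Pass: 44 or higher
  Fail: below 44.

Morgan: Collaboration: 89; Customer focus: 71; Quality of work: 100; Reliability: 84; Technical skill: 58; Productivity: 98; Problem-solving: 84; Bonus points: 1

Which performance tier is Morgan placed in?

Weighted total:
  Collaboration 89 × 0.07 = 6.23
  Customer focus 71 × 0.13 = 9.23
  Quality of work 100 × 0.15 = 15
  Reliability 84 × 0.28 = 23.52
  Technical skill 58 × 0.15 = 8.7
  Productivity 98 × 0.14 = 13.72
  Problem-solving 84 × 0.08 = 6.72
Sum = 83.12
Bonus points: 83.12 + 1 = 84.12
84.12 is ≥ 65.5 and < 87 → Merit

Merit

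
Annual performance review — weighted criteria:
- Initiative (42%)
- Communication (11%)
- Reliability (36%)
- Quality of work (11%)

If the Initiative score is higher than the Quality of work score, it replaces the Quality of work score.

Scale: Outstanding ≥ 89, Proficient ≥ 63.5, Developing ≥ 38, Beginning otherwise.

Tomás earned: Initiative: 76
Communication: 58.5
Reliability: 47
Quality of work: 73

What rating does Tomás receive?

Initiative (76) > Quality of work (73), so Quality of work counts as 76.
Weighted total:
  Initiative 76 × 0.42 = 31.92
  Communication 58.5 × 0.11 = 6.435
  Reliability 47 × 0.36 = 16.92
  Quality of work 76 × 0.11 = 8.36
Sum = 63.635
63.635 is ≥ 63.5 and < 89 → Proficient

Proficient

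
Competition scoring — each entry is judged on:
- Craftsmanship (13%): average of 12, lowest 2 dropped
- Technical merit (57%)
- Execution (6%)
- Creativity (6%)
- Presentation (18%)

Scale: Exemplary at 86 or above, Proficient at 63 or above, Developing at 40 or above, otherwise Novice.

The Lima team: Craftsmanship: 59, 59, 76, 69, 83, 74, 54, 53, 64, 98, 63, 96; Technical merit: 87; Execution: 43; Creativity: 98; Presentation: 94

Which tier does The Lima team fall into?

Craftsmanship: drop 53, 54 → average of remaining 10 = 741/10 = 74.1
Weighted total:
  Craftsmanship 74.1 × 0.13 = 9.633
  Technical merit 87 × 0.57 = 49.59
  Execution 43 × 0.06 = 2.58
  Creativity 98 × 0.06 = 5.88
  Presentation 94 × 0.18 = 16.92
Sum = 84.603
84.603 is ≥ 63 and < 86 → Proficient

Proficient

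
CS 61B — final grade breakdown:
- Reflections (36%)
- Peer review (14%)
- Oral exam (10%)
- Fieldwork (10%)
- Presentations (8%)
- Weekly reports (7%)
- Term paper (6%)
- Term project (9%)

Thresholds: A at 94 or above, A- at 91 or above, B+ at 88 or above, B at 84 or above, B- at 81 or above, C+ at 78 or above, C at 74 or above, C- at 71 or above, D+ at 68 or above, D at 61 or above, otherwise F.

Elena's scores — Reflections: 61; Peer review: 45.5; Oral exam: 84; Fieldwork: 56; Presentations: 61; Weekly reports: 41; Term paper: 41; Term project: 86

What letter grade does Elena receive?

F

Weighted total:
  Reflections 61 × 0.36 = 21.96
  Peer review 45.5 × 0.14 = 6.37
  Oral exam 84 × 0.1 = 8.4
  Fieldwork 56 × 0.1 = 5.6
  Presentations 61 × 0.08 = 4.88
  Weekly reports 41 × 0.07 = 2.87
  Term paper 41 × 0.06 = 2.46
  Term project 86 × 0.09 = 7.74
Sum = 60.28
60.28 < 61 → F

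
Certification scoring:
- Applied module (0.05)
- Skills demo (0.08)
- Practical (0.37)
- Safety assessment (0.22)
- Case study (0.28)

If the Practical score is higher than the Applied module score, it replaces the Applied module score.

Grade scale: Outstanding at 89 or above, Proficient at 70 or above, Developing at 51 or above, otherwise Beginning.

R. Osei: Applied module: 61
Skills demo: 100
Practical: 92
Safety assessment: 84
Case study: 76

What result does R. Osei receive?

Practical (92) > Applied module (61), so Applied module counts as 92.
Weighted total:
  Applied module 92 × 0.05 = 4.6
  Skills demo 100 × 0.08 = 8
  Practical 92 × 0.37 = 34.04
  Safety assessment 84 × 0.22 = 18.48
  Case study 76 × 0.28 = 21.28
Sum = 86.4
86.4 is ≥ 70 and < 89 → Proficient

Proficient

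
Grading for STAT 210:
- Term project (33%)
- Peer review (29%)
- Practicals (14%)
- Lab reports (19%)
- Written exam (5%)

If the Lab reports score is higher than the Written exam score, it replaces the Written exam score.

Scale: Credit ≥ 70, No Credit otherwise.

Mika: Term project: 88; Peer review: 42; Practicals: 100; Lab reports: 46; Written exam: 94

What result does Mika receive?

No Credit

Lab reports (46) ≤ Written exam (94), so Written exam stays at 94.
Weighted total:
  Term project 88 × 0.33 = 29.04
  Peer review 42 × 0.29 = 12.18
  Practicals 100 × 0.14 = 14
  Lab reports 46 × 0.19 = 8.74
  Written exam 94 × 0.05 = 4.7
Sum = 68.66
68.66 < 70 → No Credit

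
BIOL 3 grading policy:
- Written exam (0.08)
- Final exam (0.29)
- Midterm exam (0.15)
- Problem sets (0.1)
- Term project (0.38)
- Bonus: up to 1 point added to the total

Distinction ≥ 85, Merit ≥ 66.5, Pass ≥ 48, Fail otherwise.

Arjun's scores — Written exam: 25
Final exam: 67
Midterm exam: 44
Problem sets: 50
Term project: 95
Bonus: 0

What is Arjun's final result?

Merit

Weighted total:
  Written exam 25 × 0.08 = 2
  Final exam 67 × 0.29 = 19.43
  Midterm exam 44 × 0.15 = 6.6
  Problem sets 50 × 0.1 = 5
  Term project 95 × 0.38 = 36.1
Sum = 69.13
Bonus: 69.13 + 0 = 69.13
69.13 is ≥ 66.5 and < 85 → Merit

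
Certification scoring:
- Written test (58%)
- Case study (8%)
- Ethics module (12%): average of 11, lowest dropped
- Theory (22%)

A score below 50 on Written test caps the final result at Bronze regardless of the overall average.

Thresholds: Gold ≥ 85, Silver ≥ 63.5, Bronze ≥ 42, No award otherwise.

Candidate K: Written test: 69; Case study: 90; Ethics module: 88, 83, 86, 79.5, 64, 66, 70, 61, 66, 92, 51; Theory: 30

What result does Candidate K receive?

Bronze

Ethics module: drop 51 → average of remaining 10 = 755.5/10 = 75.55
Written test score 69 ≥ 50: minimum met.
Weighted total:
  Written test 69 × 0.58 = 40.02
  Case study 90 × 0.08 = 7.2
  Ethics module 75.55 × 0.12 = 9.066
  Theory 30 × 0.22 = 6.6
Sum = 62.886
62.886 is ≥ 42 and < 63.5 → Bronze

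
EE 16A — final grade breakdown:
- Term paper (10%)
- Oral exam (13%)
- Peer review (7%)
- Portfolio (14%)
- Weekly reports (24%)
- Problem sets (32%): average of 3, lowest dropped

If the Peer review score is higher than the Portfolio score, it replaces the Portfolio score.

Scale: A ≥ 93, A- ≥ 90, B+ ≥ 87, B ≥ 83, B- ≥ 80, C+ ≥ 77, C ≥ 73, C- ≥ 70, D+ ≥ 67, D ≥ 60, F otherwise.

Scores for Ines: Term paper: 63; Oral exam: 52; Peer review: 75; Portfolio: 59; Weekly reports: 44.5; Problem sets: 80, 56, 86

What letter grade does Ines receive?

Problem sets: drop 56 → average of remaining 2 = 166/2 = 83
Peer review (75) > Portfolio (59), so Portfolio counts as 75.
Weighted total:
  Term paper 63 × 0.1 = 6.3
  Oral exam 52 × 0.13 = 6.76
  Peer review 75 × 0.07 = 5.25
  Portfolio 75 × 0.14 = 10.5
  Weekly reports 44.5 × 0.24 = 10.68
  Problem sets 83 × 0.32 = 26.56
Sum = 66.05
66.05 is ≥ 60 and < 67 → D

D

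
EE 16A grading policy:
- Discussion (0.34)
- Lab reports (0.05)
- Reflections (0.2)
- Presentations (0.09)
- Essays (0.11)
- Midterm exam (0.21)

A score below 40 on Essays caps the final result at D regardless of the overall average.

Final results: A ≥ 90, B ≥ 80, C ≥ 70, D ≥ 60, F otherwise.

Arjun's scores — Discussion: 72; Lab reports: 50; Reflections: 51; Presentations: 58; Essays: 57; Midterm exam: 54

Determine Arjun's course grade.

Essays score 57 ≥ 40: minimum met.
Weighted total:
  Discussion 72 × 0.34 = 24.48
  Lab reports 50 × 0.05 = 2.5
  Reflections 51 × 0.2 = 10.2
  Presentations 58 × 0.09 = 5.22
  Essays 57 × 0.11 = 6.27
  Midterm exam 54 × 0.21 = 11.34
Sum = 60.01
60.01 is ≥ 60 and < 70 → D

D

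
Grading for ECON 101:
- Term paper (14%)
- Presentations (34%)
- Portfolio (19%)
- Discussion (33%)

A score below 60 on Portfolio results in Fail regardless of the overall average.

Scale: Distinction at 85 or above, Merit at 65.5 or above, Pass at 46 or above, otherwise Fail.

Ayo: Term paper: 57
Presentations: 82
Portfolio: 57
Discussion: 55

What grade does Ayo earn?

Portfolio score 57 < 60: minimum not met.
Weighted total:
  Term paper 57 × 0.14 = 7.98
  Presentations 82 × 0.34 = 27.88
  Portfolio 57 × 0.19 = 10.83
  Discussion 55 × 0.33 = 18.15
Sum = 64.84
Because the Portfolio minimum was not met, the result is Fail.

Fail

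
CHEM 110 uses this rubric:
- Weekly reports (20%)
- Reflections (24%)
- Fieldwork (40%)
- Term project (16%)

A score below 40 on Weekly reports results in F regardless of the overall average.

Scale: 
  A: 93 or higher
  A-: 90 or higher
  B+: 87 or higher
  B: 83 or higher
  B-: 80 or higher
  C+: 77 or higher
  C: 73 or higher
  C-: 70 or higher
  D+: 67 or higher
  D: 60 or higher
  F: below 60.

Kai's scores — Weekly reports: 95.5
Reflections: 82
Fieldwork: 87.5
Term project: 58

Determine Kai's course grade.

Weekly reports score 95.5 ≥ 40: minimum met.
Weighted total:
  Weekly reports 95.5 × 0.2 = 19.1
  Reflections 82 × 0.24 = 19.68
  Fieldwork 87.5 × 0.4 = 35
  Term project 58 × 0.16 = 9.28
Sum = 83.06
83.06 is ≥ 83 and < 87 → B

B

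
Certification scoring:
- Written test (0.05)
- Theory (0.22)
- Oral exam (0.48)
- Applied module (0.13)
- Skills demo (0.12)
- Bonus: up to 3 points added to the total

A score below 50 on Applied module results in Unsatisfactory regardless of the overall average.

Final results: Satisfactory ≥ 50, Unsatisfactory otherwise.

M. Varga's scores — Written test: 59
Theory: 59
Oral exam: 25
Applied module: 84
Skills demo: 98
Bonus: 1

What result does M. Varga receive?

Applied module score 84 ≥ 50: minimum met.
Weighted total:
  Written test 59 × 0.05 = 2.95
  Theory 59 × 0.22 = 12.98
  Oral exam 25 × 0.48 = 12
  Applied module 84 × 0.13 = 10.92
  Skills demo 98 × 0.12 = 11.76
Sum = 50.61
Bonus: 50.61 + 1 = 51.61
51.61 ≥ 50 → Satisfactory

Satisfactory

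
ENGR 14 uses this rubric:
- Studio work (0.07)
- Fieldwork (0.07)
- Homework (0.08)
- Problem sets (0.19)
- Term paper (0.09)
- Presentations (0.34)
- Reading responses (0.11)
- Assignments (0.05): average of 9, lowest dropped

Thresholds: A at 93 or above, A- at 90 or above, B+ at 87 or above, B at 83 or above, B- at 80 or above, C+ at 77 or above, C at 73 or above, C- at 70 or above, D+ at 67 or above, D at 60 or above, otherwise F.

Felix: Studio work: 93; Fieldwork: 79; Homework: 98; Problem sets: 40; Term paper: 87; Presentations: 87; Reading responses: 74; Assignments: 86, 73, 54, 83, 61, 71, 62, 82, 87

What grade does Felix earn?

Assignments: drop 54 → average of remaining 8 = 605/8 = 75.625
Weighted total:
  Studio work 93 × 0.07 = 6.51
  Fieldwork 79 × 0.07 = 5.53
  Homework 98 × 0.08 = 7.84
  Problem sets 40 × 0.19 = 7.6
  Term paper 87 × 0.09 = 7.83
  Presentations 87 × 0.34 = 29.58
  Reading responses 74 × 0.11 = 8.14
  Assignments 75.625 × 0.05 = 3.78125
Sum = 76.81125
76.81125 is ≥ 73 and < 77 → C

C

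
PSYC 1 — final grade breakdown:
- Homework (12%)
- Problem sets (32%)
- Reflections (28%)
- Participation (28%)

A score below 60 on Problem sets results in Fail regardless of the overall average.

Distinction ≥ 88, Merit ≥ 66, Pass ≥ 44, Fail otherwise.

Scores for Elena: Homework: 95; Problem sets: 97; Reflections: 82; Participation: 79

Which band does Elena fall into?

Merit

Problem sets score 97 ≥ 60: minimum met.
Weighted total:
  Homework 95 × 0.12 = 11.4
  Problem sets 97 × 0.32 = 31.04
  Reflections 82 × 0.28 = 22.96
  Participation 79 × 0.28 = 22.12
Sum = 87.52
87.52 is ≥ 66 and < 88 → Merit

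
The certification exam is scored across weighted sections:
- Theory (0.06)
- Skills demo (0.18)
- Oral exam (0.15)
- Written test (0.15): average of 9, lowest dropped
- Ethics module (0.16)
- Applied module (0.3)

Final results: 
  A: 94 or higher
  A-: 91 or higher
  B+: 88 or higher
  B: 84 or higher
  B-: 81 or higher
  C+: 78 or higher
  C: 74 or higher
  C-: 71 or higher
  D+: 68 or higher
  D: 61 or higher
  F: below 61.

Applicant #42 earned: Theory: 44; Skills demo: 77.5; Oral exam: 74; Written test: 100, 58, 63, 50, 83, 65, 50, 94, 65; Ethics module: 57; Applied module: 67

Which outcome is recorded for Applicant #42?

D

Written test: drop 50 → average of remaining 8 = 578/8 = 72.25
Weighted total:
  Theory 44 × 0.06 = 2.64
  Skills demo 77.5 × 0.18 = 13.95
  Oral exam 74 × 0.15 = 11.1
  Written test 72.25 × 0.15 = 10.8375
  Ethics module 57 × 0.16 = 9.12
  Applied module 67 × 0.3 = 20.1
Sum = 67.7475
67.7475 is ≥ 61 and < 68 → D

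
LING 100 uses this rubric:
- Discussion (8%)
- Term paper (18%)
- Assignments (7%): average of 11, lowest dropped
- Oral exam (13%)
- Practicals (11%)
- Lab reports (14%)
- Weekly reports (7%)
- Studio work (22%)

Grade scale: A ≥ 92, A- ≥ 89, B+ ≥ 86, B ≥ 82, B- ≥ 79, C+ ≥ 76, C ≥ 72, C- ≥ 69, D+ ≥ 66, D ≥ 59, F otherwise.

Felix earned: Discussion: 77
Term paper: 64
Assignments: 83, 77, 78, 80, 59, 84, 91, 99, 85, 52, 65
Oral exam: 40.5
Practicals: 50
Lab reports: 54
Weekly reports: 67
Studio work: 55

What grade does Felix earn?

Assignments: drop 52 → average of remaining 10 = 801/10 = 80.1
Weighted total:
  Discussion 77 × 0.08 = 6.16
  Term paper 64 × 0.18 = 11.52
  Assignments 80.1 × 0.07 = 5.607
  Oral exam 40.5 × 0.13 = 5.265
  Practicals 50 × 0.11 = 5.5
  Lab reports 54 × 0.14 = 7.56
  Weekly reports 67 × 0.07 = 4.69
  Studio work 55 × 0.22 = 12.1
Sum = 58.402
58.402 < 59 → F

F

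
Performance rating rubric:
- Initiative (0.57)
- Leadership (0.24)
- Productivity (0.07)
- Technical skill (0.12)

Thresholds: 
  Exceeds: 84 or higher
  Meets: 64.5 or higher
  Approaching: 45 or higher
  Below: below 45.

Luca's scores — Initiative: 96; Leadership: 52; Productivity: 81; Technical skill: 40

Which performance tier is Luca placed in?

Weighted total:
  Initiative 96 × 0.57 = 54.72
  Leadership 52 × 0.24 = 12.48
  Productivity 81 × 0.07 = 5.67
  Technical skill 40 × 0.12 = 4.8
Sum = 77.67
77.67 is ≥ 64.5 and < 84 → Meets

Meets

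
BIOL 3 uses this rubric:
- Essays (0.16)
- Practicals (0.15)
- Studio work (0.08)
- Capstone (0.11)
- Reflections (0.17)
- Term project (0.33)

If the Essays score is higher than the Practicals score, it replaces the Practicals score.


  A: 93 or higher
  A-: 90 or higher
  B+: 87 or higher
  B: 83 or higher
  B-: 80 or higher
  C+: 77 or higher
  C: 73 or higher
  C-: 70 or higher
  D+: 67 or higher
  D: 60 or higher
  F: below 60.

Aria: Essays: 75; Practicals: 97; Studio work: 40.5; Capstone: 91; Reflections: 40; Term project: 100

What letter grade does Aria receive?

Essays (75) ≤ Practicals (97), so Practicals stays at 97.
Weighted total:
  Essays 75 × 0.16 = 12
  Practicals 97 × 0.15 = 14.55
  Studio work 40.5 × 0.08 = 3.24
  Capstone 91 × 0.11 = 10.01
  Reflections 40 × 0.17 = 6.8
  Term project 100 × 0.33 = 33
Sum = 79.6
79.6 is ≥ 77 and < 80 → C+

C+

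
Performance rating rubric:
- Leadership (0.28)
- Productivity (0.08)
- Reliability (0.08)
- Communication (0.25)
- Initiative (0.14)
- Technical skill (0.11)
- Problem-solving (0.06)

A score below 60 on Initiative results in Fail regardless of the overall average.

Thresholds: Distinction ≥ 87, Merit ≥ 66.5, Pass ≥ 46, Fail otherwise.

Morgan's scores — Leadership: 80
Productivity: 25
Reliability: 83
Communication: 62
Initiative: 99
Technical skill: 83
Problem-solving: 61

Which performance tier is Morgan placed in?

Merit

Initiative score 99 ≥ 60: minimum met.
Weighted total:
  Leadership 80 × 0.28 = 22.4
  Productivity 25 × 0.08 = 2
  Reliability 83 × 0.08 = 6.64
  Communication 62 × 0.25 = 15.5
  Initiative 99 × 0.14 = 13.86
  Technical skill 83 × 0.11 = 9.13
  Problem-solving 61 × 0.06 = 3.66
Sum = 73.19
73.19 is ≥ 66.5 and < 87 → Merit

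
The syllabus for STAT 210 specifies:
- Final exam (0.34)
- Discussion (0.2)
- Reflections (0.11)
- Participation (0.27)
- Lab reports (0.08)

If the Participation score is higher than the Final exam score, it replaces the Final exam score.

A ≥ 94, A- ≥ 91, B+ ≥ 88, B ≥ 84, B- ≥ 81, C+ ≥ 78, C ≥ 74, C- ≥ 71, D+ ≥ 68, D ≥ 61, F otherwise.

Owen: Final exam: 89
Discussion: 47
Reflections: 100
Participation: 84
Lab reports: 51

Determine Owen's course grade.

Participation (84) ≤ Final exam (89), so Final exam stays at 89.
Weighted total:
  Final exam 89 × 0.34 = 30.26
  Discussion 47 × 0.2 = 9.4
  Reflections 100 × 0.11 = 11
  Participation 84 × 0.27 = 22.68
  Lab reports 51 × 0.08 = 4.08
Sum = 77.42
77.42 is ≥ 74 and < 78 → C

C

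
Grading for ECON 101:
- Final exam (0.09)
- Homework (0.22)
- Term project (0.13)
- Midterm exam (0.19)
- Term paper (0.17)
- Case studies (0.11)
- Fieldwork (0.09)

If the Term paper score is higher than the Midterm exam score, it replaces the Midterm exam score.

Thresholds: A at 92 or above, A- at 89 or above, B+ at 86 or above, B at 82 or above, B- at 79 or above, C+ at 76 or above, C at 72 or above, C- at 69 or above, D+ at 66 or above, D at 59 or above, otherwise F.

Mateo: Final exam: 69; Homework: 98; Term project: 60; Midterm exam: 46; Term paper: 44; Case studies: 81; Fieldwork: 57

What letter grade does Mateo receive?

Term paper (44) ≤ Midterm exam (46), so Midterm exam stays at 46.
Weighted total:
  Final exam 69 × 0.09 = 6.21
  Homework 98 × 0.22 = 21.56
  Term project 60 × 0.13 = 7.8
  Midterm exam 46 × 0.19 = 8.74
  Term paper 44 × 0.17 = 7.48
  Case studies 81 × 0.11 = 8.91
  Fieldwork 57 × 0.09 = 5.13
Sum = 65.83
65.83 is ≥ 59 and < 66 → D

D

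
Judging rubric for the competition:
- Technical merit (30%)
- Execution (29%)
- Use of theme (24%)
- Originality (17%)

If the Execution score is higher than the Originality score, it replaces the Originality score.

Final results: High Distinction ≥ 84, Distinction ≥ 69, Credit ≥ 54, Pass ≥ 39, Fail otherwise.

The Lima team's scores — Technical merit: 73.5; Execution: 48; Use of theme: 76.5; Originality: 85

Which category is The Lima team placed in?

Credit

Execution (48) ≤ Originality (85), so Originality stays at 85.
Weighted total:
  Technical merit 73.5 × 0.3 = 22.05
  Execution 48 × 0.29 = 13.92
  Use of theme 76.5 × 0.24 = 18.36
  Originality 85 × 0.17 = 14.45
Sum = 68.78
68.78 is ≥ 54 and < 69 → Credit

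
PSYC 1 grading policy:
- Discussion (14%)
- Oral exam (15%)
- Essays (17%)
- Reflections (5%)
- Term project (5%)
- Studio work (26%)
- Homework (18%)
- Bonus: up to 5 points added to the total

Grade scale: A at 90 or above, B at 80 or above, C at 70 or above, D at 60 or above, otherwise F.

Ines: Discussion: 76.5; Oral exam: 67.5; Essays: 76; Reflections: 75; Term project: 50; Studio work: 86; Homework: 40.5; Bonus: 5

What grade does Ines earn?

C

Weighted total:
  Discussion 76.5 × 0.14 = 10.71
  Oral exam 67.5 × 0.15 = 10.125
  Essays 76 × 0.17 = 12.92
  Reflections 75 × 0.05 = 3.75
  Term project 50 × 0.05 = 2.5
  Studio work 86 × 0.26 = 22.36
  Homework 40.5 × 0.18 = 7.29
Sum = 69.655
Bonus: 69.655 + 5 = 74.655
74.655 is ≥ 70 and < 80 → C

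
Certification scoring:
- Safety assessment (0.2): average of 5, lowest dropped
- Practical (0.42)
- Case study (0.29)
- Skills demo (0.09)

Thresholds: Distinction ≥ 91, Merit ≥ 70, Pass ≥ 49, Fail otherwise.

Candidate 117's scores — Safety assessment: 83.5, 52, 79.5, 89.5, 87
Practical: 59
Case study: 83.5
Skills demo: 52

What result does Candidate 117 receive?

Merit

Safety assessment: drop 52 → average of remaining 4 = 339.5/4 = 84.875
Weighted total:
  Safety assessment 84.875 × 0.2 = 16.975
  Practical 59 × 0.42 = 24.78
  Case study 83.5 × 0.29 = 24.215
  Skills demo 52 × 0.09 = 4.68
Sum = 70.65
70.65 is ≥ 70 and < 91 → Merit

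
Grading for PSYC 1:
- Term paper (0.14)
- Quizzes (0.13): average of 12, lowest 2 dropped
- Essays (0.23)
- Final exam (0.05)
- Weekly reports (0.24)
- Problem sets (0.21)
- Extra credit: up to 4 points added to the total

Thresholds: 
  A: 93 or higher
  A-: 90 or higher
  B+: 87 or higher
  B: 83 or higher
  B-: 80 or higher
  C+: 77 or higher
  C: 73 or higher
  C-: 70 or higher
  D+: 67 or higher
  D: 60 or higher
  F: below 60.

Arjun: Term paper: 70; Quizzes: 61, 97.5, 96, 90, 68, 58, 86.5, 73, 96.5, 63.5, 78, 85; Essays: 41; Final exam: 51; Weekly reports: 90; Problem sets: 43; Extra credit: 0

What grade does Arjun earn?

D

Quizzes: drop 58, 61 → average of remaining 10 = 834/10 = 83.4
Weighted total:
  Term paper 70 × 0.14 = 9.8
  Quizzes 83.4 × 0.13 = 10.842
  Essays 41 × 0.23 = 9.43
  Final exam 51 × 0.05 = 2.55
  Weekly reports 90 × 0.24 = 21.6
  Problem sets 43 × 0.21 = 9.03
Sum = 63.252
Extra credit: 63.252 + 0 = 63.252
63.252 is ≥ 60 and < 67 → D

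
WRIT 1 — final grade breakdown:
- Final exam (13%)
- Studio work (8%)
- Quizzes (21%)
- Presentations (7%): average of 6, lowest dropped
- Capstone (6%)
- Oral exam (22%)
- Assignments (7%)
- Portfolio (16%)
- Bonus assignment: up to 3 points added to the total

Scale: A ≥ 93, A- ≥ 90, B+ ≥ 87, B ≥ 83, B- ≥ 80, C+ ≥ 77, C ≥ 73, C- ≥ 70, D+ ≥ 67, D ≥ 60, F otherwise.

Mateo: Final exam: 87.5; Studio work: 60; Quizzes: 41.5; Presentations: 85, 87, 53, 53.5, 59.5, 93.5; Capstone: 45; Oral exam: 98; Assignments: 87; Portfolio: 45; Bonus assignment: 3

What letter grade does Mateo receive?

Presentations: drop 53 → average of remaining 5 = 378.5/5 = 75.7
Weighted total:
  Final exam 87.5 × 0.13 = 11.375
  Studio work 60 × 0.08 = 4.8
  Quizzes 41.5 × 0.21 = 8.715
  Presentations 75.7 × 0.07 = 5.299
  Capstone 45 × 0.06 = 2.7
  Oral exam 98 × 0.22 = 21.56
  Assignments 87 × 0.07 = 6.09
  Portfolio 45 × 0.16 = 7.2
Sum = 67.739
Bonus assignment: 67.739 + 3 = 70.739
70.739 is ≥ 70 and < 73 → C-

C-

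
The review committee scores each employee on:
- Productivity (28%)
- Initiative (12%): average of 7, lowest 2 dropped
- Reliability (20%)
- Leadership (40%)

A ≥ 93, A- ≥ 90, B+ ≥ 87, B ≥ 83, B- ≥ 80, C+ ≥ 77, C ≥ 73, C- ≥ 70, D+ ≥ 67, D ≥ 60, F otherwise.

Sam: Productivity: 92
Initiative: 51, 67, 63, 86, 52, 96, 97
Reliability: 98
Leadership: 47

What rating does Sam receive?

C

Initiative: drop 51, 52 → average of remaining 5 = 409/5 = 81.8
Weighted total:
  Productivity 92 × 0.28 = 25.76
  Initiative 81.8 × 0.12 = 9.816
  Reliability 98 × 0.2 = 19.6
  Leadership 47 × 0.4 = 18.8
Sum = 73.976
73.976 is ≥ 73 and < 77 → C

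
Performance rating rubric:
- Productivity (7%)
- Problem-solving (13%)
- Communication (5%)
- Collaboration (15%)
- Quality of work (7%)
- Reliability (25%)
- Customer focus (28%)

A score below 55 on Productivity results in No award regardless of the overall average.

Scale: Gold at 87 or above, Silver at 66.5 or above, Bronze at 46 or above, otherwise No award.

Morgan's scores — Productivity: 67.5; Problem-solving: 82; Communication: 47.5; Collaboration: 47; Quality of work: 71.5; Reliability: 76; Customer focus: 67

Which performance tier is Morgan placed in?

Productivity score 67.5 ≥ 55: minimum met.
Weighted total:
  Productivity 67.5 × 0.07 = 4.725
  Problem-solving 82 × 0.13 = 10.66
  Communication 47.5 × 0.05 = 2.375
  Collaboration 47 × 0.15 = 7.05
  Quality of work 71.5 × 0.07 = 5.005
  Reliability 76 × 0.25 = 19
  Customer focus 67 × 0.28 = 18.76
Sum = 67.575
67.575 is ≥ 66.5 and < 87 → Silver

Silver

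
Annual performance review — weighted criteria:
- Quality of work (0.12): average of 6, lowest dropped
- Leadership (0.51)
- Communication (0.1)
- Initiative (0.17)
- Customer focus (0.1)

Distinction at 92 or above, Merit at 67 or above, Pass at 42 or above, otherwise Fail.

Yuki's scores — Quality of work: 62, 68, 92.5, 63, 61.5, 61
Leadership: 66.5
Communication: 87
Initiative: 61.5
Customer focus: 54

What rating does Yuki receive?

Pass

Quality of work: drop 61 → average of remaining 5 = 347/5 = 69.4
Weighted total:
  Quality of work 69.4 × 0.12 = 8.328
  Leadership 66.5 × 0.51 = 33.915
  Communication 87 × 0.1 = 8.7
  Initiative 61.5 × 0.17 = 10.455
  Customer focus 54 × 0.1 = 5.4
Sum = 66.798
66.798 is ≥ 42 and < 67 → Pass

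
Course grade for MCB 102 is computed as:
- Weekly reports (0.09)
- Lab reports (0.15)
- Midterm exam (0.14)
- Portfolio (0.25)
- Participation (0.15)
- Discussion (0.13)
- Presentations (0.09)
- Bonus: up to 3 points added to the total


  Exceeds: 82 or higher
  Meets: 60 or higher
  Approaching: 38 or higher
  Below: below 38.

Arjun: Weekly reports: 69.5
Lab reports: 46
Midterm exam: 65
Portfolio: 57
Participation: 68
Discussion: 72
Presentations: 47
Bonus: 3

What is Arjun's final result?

Meets

Weighted total:
  Weekly reports 69.5 × 0.09 = 6.255
  Lab reports 46 × 0.15 = 6.9
  Midterm exam 65 × 0.14 = 9.1
  Portfolio 57 × 0.25 = 14.25
  Participation 68 × 0.15 = 10.2
  Discussion 72 × 0.13 = 9.36
  Presentations 47 × 0.09 = 4.23
Sum = 60.295
Bonus: 60.295 + 3 = 63.295
63.295 is ≥ 60 and < 82 → Meets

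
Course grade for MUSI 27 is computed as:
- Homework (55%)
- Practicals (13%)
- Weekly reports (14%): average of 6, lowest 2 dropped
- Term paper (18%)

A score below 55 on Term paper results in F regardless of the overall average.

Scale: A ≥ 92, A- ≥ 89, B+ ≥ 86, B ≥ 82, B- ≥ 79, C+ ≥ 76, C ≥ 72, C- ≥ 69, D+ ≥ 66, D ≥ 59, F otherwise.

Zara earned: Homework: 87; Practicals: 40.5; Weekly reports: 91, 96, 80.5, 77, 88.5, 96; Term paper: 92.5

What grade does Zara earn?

Weekly reports: drop 77, 80.5 → average of remaining 4 = 371.5/4 = 92.875
Term paper score 92.5 ≥ 55: minimum met.
Weighted total:
  Homework 87 × 0.55 = 47.85
  Practicals 40.5 × 0.13 = 5.265
  Weekly reports 92.875 × 0.14 = 13.0025
  Term paper 92.5 × 0.18 = 16.65
Sum = 82.7675
82.7675 is ≥ 82 and < 86 → B

B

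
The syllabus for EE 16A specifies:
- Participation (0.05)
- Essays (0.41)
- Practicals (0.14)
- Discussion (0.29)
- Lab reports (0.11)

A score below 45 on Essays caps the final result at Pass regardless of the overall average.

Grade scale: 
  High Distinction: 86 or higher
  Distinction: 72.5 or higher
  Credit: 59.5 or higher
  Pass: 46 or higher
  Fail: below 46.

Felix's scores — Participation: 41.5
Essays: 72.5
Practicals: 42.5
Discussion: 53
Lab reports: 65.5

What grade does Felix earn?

Credit

Essays score 72.5 ≥ 45: minimum met.
Weighted total:
  Participation 41.5 × 0.05 = 2.075
  Essays 72.5 × 0.41 = 29.725
  Practicals 42.5 × 0.14 = 5.95
  Discussion 53 × 0.29 = 15.37
  Lab reports 65.5 × 0.11 = 7.205
Sum = 60.325
60.325 is ≥ 59.5 and < 72.5 → Credit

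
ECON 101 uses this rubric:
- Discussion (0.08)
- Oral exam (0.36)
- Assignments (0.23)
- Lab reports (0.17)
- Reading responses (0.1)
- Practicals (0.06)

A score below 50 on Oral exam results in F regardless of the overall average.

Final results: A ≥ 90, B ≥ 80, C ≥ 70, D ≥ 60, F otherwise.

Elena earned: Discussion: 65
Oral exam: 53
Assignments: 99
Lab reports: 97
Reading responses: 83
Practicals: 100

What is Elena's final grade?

Oral exam score 53 ≥ 50: minimum met.
Weighted total:
  Discussion 65 × 0.08 = 5.2
  Oral exam 53 × 0.36 = 19.08
  Assignments 99 × 0.23 = 22.77
  Lab reports 97 × 0.17 = 16.49
  Reading responses 83 × 0.1 = 8.3
  Practicals 100 × 0.06 = 6
Sum = 77.84
77.84 is ≥ 70 and < 80 → C

C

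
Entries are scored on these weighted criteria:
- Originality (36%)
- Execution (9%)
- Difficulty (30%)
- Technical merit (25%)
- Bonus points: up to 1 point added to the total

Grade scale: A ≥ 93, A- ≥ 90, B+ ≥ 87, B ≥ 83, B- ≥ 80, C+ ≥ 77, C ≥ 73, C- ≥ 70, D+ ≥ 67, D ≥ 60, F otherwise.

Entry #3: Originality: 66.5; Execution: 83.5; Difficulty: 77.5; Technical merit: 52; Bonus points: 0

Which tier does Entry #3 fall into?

Weighted total:
  Originality 66.5 × 0.36 = 23.94
  Execution 83.5 × 0.09 = 7.515
  Difficulty 77.5 × 0.3 = 23.25
  Technical merit 52 × 0.25 = 13
Sum = 67.705
Bonus points: 67.705 + 0 = 67.705
67.705 is ≥ 67 and < 70 → D+

D+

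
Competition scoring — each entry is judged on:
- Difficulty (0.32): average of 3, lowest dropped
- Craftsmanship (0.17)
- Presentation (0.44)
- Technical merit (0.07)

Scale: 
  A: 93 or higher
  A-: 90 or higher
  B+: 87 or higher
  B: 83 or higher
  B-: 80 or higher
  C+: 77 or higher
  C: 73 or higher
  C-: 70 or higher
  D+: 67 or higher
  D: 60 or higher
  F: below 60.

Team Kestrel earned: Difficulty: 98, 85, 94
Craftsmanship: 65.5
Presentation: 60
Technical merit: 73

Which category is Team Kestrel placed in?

C

Difficulty: drop 85 → average of remaining 2 = 192/2 = 96
Weighted total:
  Difficulty 96 × 0.32 = 30.72
  Craftsmanship 65.5 × 0.17 = 11.135
  Presentation 60 × 0.44 = 26.4
  Technical merit 73 × 0.07 = 5.11
Sum = 73.365
73.365 is ≥ 73 and < 77 → C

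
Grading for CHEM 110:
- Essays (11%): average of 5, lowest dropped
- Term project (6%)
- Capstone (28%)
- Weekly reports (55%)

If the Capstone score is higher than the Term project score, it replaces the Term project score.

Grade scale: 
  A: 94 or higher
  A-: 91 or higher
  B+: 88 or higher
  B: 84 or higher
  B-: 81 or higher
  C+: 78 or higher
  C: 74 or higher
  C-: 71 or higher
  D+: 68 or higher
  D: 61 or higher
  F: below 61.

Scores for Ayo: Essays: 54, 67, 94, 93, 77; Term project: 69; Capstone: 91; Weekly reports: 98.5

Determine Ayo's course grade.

A

Essays: drop 54 → average of remaining 4 = 331/4 = 82.75
Capstone (91) > Term project (69), so Term project counts as 91.
Weighted total:
  Essays 82.75 × 0.11 = 9.1025
  Term project 91 × 0.06 = 5.46
  Capstone 91 × 0.28 = 25.48
  Weekly reports 98.5 × 0.55 = 54.175
Sum = 94.2175
94.2175 ≥ 94 → A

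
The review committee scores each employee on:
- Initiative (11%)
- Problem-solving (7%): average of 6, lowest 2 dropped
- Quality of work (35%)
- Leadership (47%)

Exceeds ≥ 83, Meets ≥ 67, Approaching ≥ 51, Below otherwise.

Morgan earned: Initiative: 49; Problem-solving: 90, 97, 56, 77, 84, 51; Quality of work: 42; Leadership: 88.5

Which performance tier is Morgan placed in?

Problem-solving: drop 51, 56 → average of remaining 4 = 348/4 = 87
Weighted total:
  Initiative 49 × 0.11 = 5.39
  Problem-solving 87 × 0.07 = 6.09
  Quality of work 42 × 0.35 = 14.7
  Leadership 88.5 × 0.47 = 41.595
Sum = 67.775
67.775 is ≥ 67 and < 83 → Meets

Meets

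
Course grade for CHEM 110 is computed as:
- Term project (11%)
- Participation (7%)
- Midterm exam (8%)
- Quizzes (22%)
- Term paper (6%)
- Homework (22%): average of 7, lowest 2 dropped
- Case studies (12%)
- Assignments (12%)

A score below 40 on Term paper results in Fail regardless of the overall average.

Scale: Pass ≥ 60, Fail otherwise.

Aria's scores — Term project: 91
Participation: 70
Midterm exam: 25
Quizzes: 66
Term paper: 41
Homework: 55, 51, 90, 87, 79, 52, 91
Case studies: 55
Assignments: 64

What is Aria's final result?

Homework: drop 51, 52 → average of remaining 5 = 402/5 = 80.4
Term paper score 41 ≥ 40: minimum met.
Weighted total:
  Term project 91 × 0.11 = 10.01
  Participation 70 × 0.07 = 4.9
  Midterm exam 25 × 0.08 = 2
  Quizzes 66 × 0.22 = 14.52
  Term paper 41 × 0.06 = 2.46
  Homework 80.4 × 0.22 = 17.688
  Case studies 55 × 0.12 = 6.6
  Assignments 64 × 0.12 = 7.68
Sum = 65.858
65.858 ≥ 60 → Pass

Pass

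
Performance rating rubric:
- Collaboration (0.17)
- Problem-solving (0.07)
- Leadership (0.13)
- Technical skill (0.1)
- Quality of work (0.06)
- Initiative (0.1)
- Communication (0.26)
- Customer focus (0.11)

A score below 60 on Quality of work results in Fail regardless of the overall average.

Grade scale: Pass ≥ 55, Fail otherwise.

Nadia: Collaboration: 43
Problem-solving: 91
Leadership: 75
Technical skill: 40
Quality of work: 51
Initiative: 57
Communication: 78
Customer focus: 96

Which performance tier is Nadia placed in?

Quality of work score 51 < 60: minimum not met.
Weighted total:
  Collaboration 43 × 0.17 = 7.31
  Problem-solving 91 × 0.07 = 6.37
  Leadership 75 × 0.13 = 9.75
  Technical skill 40 × 0.1 = 4
  Quality of work 51 × 0.06 = 3.06
  Initiative 57 × 0.1 = 5.7
  Communication 78 × 0.26 = 20.28
  Customer focus 96 × 0.11 = 10.56
Sum = 67.03
Because the Quality of work minimum was not met, the result is Fail.

Fail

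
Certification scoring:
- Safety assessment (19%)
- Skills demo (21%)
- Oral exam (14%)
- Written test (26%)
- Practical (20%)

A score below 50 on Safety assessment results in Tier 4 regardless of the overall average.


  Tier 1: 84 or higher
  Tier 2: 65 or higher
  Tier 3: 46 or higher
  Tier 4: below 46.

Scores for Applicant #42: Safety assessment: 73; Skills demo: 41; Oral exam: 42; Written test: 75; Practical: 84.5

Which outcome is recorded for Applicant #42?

Safety assessment score 73 ≥ 50: minimum met.
Weighted total:
  Safety assessment 73 × 0.19 = 13.87
  Skills demo 41 × 0.21 = 8.61
  Oral exam 42 × 0.14 = 5.88
  Written test 75 × 0.26 = 19.5
  Practical 84.5 × 0.2 = 16.9
Sum = 64.76
64.76 is ≥ 46 and < 65 → Tier 3

Tier 3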